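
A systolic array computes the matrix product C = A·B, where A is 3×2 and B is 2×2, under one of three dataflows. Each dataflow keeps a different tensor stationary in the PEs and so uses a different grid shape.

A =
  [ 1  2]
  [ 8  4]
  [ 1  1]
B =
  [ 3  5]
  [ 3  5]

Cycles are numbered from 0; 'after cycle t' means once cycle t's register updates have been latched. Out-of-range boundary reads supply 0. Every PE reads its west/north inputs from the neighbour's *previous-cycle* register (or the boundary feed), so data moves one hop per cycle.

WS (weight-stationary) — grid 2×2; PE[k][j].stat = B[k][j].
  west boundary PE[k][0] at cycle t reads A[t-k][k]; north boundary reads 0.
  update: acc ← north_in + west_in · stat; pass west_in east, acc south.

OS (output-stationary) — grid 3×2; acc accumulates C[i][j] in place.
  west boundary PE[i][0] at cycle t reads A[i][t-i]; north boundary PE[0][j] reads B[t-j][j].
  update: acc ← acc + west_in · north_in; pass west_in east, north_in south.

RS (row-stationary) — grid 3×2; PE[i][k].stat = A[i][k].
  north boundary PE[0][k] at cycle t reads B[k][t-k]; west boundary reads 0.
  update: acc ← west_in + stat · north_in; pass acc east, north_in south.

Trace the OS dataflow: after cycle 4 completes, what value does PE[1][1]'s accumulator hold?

PE[1][1].acc = 60

Tracing OS — 3×2 array, target PE[1][1]:
  step 0 · PE0,1: acc=0; fwd→0 fwd↓0
  step 0 · PE1,0: acc=0; fwd→0 fwd↓0
  step 0 · PE1,1: acc=0; fwd→0 fwd↓0
  step 1 · PE0,1: acc=5; fwd→1 fwd↓5
  step 1 · PE1,0: acc=24; fwd→8 fwd↓3
  step 1 · PE1,1: acc=0; fwd→0 fwd↓0
  step 2 · PE0,1: acc=15; fwd→2 fwd↓5
  step 2 · PE1,0: acc=36; fwd→4 fwd↓3
  step 2 · PE1,1: acc=40; fwd→8 fwd↓5
  step 3 · PE0,1: acc=15; fwd→0 fwd↓0
  step 3 · PE1,0: acc=36; fwd→0 fwd↓0
  step 3 · PE1,1: acc=60; fwd→4 fwd↓5
  step 4 · PE0,1: acc=15; fwd→0 fwd↓0
  step 4 · PE1,0: acc=36; fwd→0 fwd↓0
  step 4 · PE1,1: acc=60; fwd→0 fwd↓0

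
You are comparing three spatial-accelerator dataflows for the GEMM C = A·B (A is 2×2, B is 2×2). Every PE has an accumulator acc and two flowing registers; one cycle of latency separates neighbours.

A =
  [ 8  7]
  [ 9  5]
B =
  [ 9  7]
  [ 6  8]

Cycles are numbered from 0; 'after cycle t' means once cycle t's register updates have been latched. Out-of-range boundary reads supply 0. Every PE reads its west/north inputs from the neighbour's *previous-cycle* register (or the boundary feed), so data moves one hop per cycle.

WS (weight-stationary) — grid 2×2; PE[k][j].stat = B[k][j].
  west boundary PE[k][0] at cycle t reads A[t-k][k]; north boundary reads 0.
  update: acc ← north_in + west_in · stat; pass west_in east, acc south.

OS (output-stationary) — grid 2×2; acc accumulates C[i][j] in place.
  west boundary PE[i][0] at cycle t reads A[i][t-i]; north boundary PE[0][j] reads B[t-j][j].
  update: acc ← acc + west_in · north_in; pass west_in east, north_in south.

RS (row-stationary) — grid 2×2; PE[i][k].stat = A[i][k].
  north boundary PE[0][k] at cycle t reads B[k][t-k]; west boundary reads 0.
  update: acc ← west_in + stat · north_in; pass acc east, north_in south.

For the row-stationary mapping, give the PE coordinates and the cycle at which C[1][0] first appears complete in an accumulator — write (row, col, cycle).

Under RS, C[1][0] lands at PE[1][1]:
  c0 r1c1: 0 / 0 / 0
  c1 r1c1: 0 / 0 / 0
  c2 r1c1: 111 / 111 / 6

(row, col, cycle) = (1, 1, 2)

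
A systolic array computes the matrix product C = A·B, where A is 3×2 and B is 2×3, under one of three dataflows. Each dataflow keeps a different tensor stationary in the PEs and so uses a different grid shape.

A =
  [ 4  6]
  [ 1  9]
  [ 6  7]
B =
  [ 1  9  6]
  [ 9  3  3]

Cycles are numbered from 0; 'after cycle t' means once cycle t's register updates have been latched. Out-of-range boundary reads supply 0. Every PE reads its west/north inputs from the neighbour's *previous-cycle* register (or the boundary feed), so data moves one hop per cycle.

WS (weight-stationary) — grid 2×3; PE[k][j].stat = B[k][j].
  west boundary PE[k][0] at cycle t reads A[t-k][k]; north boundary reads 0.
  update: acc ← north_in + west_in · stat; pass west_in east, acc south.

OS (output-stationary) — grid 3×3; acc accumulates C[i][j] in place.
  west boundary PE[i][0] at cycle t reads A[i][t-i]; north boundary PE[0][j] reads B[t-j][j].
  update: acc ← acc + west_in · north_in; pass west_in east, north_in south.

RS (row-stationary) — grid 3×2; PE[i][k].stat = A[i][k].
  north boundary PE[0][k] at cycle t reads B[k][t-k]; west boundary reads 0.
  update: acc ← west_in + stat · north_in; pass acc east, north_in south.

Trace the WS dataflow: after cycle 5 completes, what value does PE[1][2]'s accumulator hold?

WS (2×3). Following PE[1][2] plus its west/north inputs:
  t=0 PE[0][2]: acc=0 h=0 v=0
  t=0 PE[1][1]: acc=0 h=0 v=0
  t=0 PE[1][2]: acc=0 h=0 v=0
  t=1 PE[0][2]: acc=0 h=0 v=0
  t=1 PE[1][1]: acc=0 h=0 v=0
  t=1 PE[1][2]: acc=0 h=0 v=0
  t=2 PE[0][2]: acc=24 h=4 v=24
  t=2 PE[1][1]: acc=54 h=6 v=54
  t=2 PE[1][2]: acc=0 h=0 v=0
  t=3 PE[0][2]: acc=6 h=1 v=6
  t=3 PE[1][1]: acc=36 h=9 v=36
  t=3 PE[1][2]: acc=42 h=6 v=42
  t=4 PE[0][2]: acc=36 h=6 v=36
  t=4 PE[1][1]: acc=75 h=7 v=75
  t=4 PE[1][2]: acc=33 h=9 v=33
  t=5 PE[0][2]: acc=0 h=0 v=0
  t=5 PE[1][1]: acc=0 h=0 v=0
  t=5 PE[1][2]: acc=57 h=7 v=57

PE[1][2].acc = 57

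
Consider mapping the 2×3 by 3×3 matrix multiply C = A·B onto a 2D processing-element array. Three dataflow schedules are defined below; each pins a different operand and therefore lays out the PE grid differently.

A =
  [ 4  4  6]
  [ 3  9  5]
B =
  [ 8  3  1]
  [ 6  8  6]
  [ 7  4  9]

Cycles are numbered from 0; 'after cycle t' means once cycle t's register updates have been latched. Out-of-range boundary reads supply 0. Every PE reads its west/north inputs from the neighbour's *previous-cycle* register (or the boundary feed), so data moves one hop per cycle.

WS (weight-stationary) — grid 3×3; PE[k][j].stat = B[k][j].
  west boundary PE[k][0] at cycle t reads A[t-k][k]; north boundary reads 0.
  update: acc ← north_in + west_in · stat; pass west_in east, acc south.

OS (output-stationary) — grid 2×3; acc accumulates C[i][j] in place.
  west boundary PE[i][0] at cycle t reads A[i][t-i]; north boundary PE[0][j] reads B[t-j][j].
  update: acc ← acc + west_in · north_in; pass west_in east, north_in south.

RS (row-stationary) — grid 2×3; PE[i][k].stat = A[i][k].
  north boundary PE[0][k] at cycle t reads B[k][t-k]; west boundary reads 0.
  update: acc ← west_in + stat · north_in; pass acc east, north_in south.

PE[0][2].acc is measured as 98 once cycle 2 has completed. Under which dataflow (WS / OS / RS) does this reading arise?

dataflow = RS

WS (3×3 grid), PE[0][2]:
  step 0 · PE0,2: acc=0; fwd→0 fwd↓0
  step 1 · PE0,2: acc=0; fwd→0 fwd↓0
  step 2 · PE0,2: acc=4; fwd→4 fwd↓4
OS (2×3 grid), PE[0][2]:
  step 0 · PE0,2: acc=0; fwd→0 fwd↓0
  step 1 · PE0,2: acc=0; fwd→0 fwd↓0
  step 2 · PE0,2: acc=4; fwd→4 fwd↓1
RS (2×3 grid), PE[0][2]:
  step 0 · PE0,2: acc=0; fwd→0 fwd↓0
  step 1 · PE0,2: acc=0; fwd→0 fwd↓0
  step 2 · PE0,2: acc=98; fwd→98 fwd↓7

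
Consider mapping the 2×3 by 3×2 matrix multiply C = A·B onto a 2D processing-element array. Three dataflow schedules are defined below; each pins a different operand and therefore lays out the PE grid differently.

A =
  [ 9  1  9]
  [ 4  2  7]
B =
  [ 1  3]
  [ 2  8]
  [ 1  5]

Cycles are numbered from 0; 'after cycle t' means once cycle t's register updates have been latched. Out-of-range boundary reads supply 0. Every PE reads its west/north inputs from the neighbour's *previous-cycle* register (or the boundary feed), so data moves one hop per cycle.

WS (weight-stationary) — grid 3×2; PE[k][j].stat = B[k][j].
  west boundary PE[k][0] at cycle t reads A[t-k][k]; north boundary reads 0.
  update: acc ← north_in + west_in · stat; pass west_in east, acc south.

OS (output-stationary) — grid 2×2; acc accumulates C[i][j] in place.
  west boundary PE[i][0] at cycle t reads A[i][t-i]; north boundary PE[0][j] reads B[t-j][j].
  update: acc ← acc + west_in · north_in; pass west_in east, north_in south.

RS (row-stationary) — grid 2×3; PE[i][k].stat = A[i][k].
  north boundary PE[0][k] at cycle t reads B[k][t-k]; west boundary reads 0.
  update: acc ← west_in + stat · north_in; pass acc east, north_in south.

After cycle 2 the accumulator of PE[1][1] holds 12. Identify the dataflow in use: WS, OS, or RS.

dataflow = OS

Under WS (3×2), PE[1][1]:
  t=0 PE[1][1]: acc=0 h=0 v=0
  t=1 PE[1][1]: acc=0 h=0 v=0
  t=2 PE[1][1]: acc=35 h=1 v=35
Under OS (2×2), PE[1][1]:
  t=0 PE[1][1]: acc=0 h=0 v=0
  t=1 PE[1][1]: acc=0 h=0 v=0
  t=2 PE[1][1]: acc=12 h=4 v=3
Under RS (2×3), PE[1][1]:
  t=0 PE[1][1]: acc=0 h=0 v=0
  t=1 PE[1][1]: acc=0 h=0 v=0
  t=2 PE[1][1]: acc=8 h=8 v=2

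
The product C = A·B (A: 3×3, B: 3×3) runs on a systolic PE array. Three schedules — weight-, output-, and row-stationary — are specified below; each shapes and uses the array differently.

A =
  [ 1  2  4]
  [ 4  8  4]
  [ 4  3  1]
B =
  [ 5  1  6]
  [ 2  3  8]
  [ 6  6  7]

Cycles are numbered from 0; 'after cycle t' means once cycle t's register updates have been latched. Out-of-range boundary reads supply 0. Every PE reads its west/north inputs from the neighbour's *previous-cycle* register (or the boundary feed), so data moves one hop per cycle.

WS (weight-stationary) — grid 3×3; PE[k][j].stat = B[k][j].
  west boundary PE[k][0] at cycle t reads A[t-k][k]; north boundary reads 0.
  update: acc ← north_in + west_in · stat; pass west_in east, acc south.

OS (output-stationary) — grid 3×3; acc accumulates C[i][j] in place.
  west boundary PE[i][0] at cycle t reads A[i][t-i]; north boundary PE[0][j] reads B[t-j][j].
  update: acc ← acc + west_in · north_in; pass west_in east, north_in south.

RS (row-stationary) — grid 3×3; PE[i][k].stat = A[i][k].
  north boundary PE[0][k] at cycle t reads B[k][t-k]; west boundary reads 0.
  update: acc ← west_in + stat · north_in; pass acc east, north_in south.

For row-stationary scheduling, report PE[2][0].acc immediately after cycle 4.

PE[2][0].acc = 24

RS on a 3×3 grid — tracing PE[2][0] and its feeders:
  step 0 · PE1,0: acc=0; fwd→0 fwd↓0
  step 0 · PE2,0: acc=0; fwd→0 fwd↓0
  step 1 · PE1,0: acc=20; fwd→20 fwd↓5
  step 1 · PE2,0: acc=0; fwd→0 fwd↓0
  step 2 · PE1,0: acc=4; fwd→4 fwd↓1
  step 2 · PE2,0: acc=20; fwd→20 fwd↓5
  step 3 · PE1,0: acc=24; fwd→24 fwd↓6
  step 3 · PE2,0: acc=4; fwd→4 fwd↓1
  step 4 · PE1,0: acc=0; fwd→0 fwd↓0
  step 4 · PE2,0: acc=24; fwd→24 fwd↓6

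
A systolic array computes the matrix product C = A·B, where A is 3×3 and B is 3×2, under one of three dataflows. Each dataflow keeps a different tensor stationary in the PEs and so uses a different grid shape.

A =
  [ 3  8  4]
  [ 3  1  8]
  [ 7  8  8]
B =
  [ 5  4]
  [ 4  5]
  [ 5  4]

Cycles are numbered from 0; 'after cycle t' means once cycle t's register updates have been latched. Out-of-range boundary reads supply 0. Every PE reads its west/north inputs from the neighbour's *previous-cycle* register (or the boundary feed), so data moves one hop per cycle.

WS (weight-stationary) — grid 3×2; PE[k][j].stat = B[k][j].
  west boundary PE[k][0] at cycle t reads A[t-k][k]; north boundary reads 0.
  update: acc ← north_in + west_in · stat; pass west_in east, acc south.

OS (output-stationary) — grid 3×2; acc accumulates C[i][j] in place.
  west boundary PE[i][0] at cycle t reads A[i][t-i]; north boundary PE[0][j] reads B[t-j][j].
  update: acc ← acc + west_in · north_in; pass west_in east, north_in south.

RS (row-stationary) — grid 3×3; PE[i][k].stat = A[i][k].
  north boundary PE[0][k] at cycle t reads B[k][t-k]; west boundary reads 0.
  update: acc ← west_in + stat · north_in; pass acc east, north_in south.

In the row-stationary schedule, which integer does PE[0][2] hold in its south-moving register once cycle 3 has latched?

RS (3×3). Following PE[0][2] plus its west/north inputs:
  step 0 · PE0,1: acc=0; fwd→0 fwd↓0
  step 0 · PE0,2: acc=0; fwd→0 fwd↓0
  step 1 · PE0,1: acc=47; fwd→47 fwd↓4
  step 1 · PE0,2: acc=0; fwd→0 fwd↓0
  step 2 · PE0,1: acc=52; fwd→52 fwd↓5
  step 2 · PE0,2: acc=67; fwd→67 fwd↓5
  step 3 · PE0,1: acc=0; fwd→0 fwd↓0
  step 3 · PE0,2: acc=68; fwd→68 fwd↓4

register = 4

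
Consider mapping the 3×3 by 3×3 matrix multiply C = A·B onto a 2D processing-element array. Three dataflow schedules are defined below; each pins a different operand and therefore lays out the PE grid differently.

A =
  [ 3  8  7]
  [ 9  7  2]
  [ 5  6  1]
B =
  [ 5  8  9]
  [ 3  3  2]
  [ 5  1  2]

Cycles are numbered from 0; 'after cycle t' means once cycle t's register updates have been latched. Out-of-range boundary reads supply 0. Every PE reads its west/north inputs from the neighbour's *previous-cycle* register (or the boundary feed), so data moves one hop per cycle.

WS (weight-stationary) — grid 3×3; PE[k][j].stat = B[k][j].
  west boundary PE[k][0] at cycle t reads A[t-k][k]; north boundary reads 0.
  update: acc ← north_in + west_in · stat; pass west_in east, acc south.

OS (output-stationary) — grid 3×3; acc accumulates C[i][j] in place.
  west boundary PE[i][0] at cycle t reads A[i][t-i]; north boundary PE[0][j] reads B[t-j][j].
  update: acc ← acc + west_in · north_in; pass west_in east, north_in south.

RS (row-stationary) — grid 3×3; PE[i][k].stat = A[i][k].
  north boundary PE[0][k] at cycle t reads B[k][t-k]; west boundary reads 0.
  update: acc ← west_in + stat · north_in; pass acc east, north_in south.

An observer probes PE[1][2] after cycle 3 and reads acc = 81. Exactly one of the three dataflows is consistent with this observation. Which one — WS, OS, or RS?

WS [3×3] PE[1][2] across cycles:
  [0] (1,2) acc=0 (h:0 v:0)
  [1] (1,2) acc=0 (h:0 v:0)
  [2] (1,2) acc=0 (h:0 v:0)
  [3] (1,2) acc=43 (h:8 v:43)
OS [3×3] PE[1][2] across cycles:
  [0] (1,2) acc=0 (h:0 v:0)
  [1] (1,2) acc=0 (h:0 v:0)
  [2] (1,2) acc=0 (h:0 v:0)
  [3] (1,2) acc=81 (h:9 v:9)
RS [3×3] PE[1][2] across cycles:
  [0] (1,2) acc=0 (h:0 v:0)
  [1] (1,2) acc=0 (h:0 v:0)
  [2] (1,2) acc=0 (h:0 v:0)
  [3] (1,2) acc=76 (h:76 v:5)

dataflow = OS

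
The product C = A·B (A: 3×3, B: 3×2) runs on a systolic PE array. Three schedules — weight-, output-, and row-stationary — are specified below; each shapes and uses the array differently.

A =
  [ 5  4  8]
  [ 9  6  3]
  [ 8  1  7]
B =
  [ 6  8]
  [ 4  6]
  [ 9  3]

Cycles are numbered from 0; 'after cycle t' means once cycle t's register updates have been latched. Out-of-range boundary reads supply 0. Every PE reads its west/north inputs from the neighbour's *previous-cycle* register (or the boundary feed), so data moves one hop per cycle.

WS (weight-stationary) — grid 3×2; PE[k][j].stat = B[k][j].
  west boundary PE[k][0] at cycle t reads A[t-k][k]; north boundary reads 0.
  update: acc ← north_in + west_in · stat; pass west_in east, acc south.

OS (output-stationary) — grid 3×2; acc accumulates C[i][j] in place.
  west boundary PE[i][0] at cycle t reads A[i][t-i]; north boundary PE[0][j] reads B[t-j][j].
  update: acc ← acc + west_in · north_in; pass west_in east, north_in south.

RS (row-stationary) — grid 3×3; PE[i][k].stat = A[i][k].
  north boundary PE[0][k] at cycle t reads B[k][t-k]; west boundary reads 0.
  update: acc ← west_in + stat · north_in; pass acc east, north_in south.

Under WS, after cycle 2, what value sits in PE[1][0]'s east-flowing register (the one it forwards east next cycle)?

Tracing WS — 3×2 array, target PE[1][0]:
  step 0 · PE0,0: acc=30; fwd→5 fwd↓30
  step 0 · PE1,0: acc=0; fwd→0 fwd↓0
  step 1 · PE0,0: acc=54; fwd→9 fwd↓54
  step 1 · PE1,0: acc=46; fwd→4 fwd↓46
  step 2 · PE0,0: acc=48; fwd→8 fwd↓48
  step 2 · PE1,0: acc=78; fwd→6 fwd↓78

register = 6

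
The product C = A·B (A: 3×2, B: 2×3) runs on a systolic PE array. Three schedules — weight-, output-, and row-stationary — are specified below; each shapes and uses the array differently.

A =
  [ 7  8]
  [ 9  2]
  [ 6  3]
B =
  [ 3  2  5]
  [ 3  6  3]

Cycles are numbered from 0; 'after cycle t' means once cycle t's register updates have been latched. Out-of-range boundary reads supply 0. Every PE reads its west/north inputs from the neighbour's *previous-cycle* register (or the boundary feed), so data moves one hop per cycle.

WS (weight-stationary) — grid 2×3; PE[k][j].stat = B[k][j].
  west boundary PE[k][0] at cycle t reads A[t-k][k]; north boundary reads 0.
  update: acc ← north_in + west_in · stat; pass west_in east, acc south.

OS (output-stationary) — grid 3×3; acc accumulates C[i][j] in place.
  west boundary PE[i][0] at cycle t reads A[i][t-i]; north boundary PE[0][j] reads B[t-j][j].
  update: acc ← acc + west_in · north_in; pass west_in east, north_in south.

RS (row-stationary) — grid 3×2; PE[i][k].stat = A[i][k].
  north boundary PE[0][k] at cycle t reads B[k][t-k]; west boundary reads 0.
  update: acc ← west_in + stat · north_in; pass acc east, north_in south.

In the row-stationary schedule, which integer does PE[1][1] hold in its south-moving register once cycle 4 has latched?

register = 3

Tracing RS — 3×2 array, target PE[1][1]:
  0: (0,1).acc=0  regs=<0,0>
  0: (1,0).acc=0  regs=<0,0>
  0: (1,1).acc=0  regs=<0,0>
  1: (0,1).acc=45  regs=<45,3>
  1: (1,0).acc=27  regs=<27,3>
  1: (1,1).acc=0  regs=<0,0>
  2: (0,1).acc=62  regs=<62,6>
  2: (1,0).acc=18  regs=<18,2>
  2: (1,1).acc=33  regs=<33,3>
  3: (0,1).acc=59  regs=<59,3>
  3: (1,0).acc=45  regs=<45,5>
  3: (1,1).acc=30  regs=<30,6>
  4: (0,1).acc=0  regs=<0,0>
  4: (1,0).acc=0  regs=<0,0>
  4: (1,1).acc=51  regs=<51,3>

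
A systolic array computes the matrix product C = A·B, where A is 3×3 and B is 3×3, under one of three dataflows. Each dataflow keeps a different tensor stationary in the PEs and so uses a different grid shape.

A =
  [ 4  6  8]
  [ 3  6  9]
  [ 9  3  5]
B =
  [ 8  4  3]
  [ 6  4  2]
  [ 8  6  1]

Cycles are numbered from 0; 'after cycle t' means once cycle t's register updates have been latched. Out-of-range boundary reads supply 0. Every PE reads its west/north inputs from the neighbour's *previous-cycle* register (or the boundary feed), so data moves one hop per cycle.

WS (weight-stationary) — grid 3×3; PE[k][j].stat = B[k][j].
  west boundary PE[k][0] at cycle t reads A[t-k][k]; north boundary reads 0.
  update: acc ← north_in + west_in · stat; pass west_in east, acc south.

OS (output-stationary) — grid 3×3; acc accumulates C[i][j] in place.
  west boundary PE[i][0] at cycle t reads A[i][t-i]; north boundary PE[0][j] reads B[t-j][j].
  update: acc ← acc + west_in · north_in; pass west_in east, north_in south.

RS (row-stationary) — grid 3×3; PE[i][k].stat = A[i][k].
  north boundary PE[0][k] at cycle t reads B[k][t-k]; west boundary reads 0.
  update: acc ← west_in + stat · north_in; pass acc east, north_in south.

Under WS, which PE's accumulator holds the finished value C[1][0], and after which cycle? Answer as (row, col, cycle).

(row, col, cycle) = (2, 0, 3)

Under WS, C[1][0] lands at PE[2][0]:
  step 0 · PE2,0: acc=0; fwd→0 fwd↓0
  step 1 · PE2,0: acc=0; fwd→0 fwd↓0
  step 2 · PE2,0: acc=132; fwd→8 fwd↓132
  step 3 · PE2,0: acc=132; fwd→9 fwd↓132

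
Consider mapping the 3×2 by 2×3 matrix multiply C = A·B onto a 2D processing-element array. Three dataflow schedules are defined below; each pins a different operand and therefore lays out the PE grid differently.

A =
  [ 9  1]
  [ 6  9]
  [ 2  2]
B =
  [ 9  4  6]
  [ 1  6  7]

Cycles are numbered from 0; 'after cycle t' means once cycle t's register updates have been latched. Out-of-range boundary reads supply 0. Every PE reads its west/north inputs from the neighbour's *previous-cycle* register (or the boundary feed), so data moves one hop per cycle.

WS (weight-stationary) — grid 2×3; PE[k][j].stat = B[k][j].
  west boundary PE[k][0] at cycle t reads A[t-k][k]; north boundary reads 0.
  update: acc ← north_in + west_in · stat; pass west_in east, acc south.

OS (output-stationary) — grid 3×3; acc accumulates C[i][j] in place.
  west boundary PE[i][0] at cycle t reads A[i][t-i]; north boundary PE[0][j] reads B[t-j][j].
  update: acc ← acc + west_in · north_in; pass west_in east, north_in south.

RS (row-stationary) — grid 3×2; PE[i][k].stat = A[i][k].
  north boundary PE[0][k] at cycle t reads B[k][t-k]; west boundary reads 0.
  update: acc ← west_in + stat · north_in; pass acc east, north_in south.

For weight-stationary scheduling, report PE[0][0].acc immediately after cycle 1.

PE[0][0].acc = 54

WS 2×3: PE[0][0] cycle-by-cycle (with neighbour feeds):
  step 0 · PE0,0: acc=81; fwd→9 fwd↓81
  step 1 · PE0,0: acc=54; fwd→6 fwd↓54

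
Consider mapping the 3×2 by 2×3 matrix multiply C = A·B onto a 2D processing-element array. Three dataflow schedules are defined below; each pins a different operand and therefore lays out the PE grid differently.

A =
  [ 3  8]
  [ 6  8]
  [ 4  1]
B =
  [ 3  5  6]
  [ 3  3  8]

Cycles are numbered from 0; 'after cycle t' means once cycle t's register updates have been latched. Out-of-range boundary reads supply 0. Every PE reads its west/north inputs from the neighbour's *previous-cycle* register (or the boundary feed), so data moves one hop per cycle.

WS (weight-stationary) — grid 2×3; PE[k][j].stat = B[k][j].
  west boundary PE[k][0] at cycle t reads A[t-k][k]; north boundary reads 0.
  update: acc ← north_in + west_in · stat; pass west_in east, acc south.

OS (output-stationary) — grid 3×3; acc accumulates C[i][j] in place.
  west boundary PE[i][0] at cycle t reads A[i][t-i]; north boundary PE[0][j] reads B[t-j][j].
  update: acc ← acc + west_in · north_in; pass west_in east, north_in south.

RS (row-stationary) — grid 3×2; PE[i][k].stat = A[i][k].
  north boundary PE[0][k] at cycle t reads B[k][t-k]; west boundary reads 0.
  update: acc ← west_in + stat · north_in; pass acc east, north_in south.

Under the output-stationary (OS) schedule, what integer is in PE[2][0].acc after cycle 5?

Tracing OS — 3×3 array, target PE[2][0]:
  c0 r1c0: 0 / 0 / 0
  c0 r2c0: 0 / 0 / 0
  c1 r1c0: 18 / 6 / 3
  c1 r2c0: 0 / 0 / 0
  c2 r1c0: 42 / 8 / 3
  c2 r2c0: 12 / 4 / 3
  c3 r1c0: 42 / 0 / 0
  c3 r2c0: 15 / 1 / 3
  c4 r1c0: 42 / 0 / 0
  c4 r2c0: 15 / 0 / 0
  c5 r1c0: 42 / 0 / 0
  c5 r2c0: 15 / 0 / 0

PE[2][0].acc = 15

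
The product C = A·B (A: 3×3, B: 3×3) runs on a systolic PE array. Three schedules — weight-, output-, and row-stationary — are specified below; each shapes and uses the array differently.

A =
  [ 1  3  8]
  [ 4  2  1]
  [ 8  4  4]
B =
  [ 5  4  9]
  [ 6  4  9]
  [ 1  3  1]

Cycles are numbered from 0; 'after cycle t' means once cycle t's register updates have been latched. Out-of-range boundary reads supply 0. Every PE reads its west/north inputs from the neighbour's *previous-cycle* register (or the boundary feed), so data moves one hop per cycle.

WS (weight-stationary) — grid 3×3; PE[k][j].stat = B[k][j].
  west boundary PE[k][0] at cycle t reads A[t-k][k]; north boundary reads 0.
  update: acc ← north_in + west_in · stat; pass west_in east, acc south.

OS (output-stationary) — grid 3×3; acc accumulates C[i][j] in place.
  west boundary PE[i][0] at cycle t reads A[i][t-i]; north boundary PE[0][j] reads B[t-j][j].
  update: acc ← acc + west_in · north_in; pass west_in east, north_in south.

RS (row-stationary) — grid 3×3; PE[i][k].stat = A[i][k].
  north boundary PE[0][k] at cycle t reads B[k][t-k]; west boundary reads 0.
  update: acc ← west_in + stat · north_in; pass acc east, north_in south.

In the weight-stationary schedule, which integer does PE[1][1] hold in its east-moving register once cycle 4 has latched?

WS on a 3×3 grid — tracing PE[1][1] and its feeders:
  t=0 PE[0][1]: acc=0 h=0 v=0
  t=0 PE[1][0]: acc=0 h=0 v=0
  t=0 PE[1][1]: acc=0 h=0 v=0
  t=1 PE[0][1]: acc=4 h=1 v=4
  t=1 PE[1][0]: acc=23 h=3 v=23
  t=1 PE[1][1]: acc=0 h=0 v=0
  t=2 PE[0][1]: acc=16 h=4 v=16
  t=2 PE[1][0]: acc=32 h=2 v=32
  t=2 PE[1][1]: acc=16 h=3 v=16
  t=3 PE[0][1]: acc=32 h=8 v=32
  t=3 PE[1][0]: acc=64 h=4 v=64
  t=3 PE[1][1]: acc=24 h=2 v=24
  t=4 PE[0][1]: acc=0 h=0 v=0
  t=4 PE[1][0]: acc=0 h=0 v=0
  t=4 PE[1][1]: acc=48 h=4 v=48

register = 4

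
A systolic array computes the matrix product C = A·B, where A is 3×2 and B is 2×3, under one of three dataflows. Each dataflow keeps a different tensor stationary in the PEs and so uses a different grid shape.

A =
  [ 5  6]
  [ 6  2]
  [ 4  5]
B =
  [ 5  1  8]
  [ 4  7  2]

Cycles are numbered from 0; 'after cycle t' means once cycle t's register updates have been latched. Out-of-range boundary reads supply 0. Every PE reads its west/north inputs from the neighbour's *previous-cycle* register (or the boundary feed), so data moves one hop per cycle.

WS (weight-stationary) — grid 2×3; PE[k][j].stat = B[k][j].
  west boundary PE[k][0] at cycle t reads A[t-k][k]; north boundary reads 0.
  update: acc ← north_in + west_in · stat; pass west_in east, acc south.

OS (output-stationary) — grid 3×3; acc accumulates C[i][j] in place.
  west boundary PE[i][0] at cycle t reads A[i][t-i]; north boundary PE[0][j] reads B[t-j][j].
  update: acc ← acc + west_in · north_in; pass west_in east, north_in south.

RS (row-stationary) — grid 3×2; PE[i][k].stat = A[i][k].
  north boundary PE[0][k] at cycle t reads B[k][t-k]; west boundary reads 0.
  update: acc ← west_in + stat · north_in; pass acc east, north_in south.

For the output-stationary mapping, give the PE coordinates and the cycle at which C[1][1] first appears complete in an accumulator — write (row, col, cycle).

(row, col, cycle) = (1, 1, 3)

OS: C[1][1] accumulates in PE[1][1]:
  cycle 0: PE[1][1] → acc 0, east 0, south 0
  cycle 1: PE[1][1] → acc 0, east 0, south 0
  cycle 2: PE[1][1] → acc 6, east 6, south 1
  cycle 3: PE[1][1] → acc 20, east 2, south 7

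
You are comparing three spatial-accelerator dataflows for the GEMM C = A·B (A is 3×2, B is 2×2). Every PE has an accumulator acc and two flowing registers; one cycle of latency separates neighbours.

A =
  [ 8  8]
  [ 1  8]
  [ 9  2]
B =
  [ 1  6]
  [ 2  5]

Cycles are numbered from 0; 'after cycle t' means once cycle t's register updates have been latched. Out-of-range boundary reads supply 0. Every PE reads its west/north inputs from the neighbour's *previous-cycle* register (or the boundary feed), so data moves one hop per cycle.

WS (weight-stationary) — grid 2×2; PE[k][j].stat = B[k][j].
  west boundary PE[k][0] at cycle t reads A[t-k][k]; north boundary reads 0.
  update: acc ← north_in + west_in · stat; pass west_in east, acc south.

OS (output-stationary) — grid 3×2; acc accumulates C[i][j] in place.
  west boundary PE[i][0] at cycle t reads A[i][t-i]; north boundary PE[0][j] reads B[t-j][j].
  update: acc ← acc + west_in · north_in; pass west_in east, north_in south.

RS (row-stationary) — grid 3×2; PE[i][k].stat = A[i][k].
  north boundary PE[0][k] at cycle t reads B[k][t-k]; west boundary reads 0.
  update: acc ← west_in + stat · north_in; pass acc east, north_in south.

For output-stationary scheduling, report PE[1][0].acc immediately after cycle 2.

PE[1][0].acc = 17

OS (3×2). Following PE[1][0] plus its west/north inputs:
  cycle 0: PE[0][0] → acc 8, east 8, south 1
  cycle 0: PE[1][0] → acc 0, east 0, south 0
  cycle 1: PE[0][0] → acc 24, east 8, south 2
  cycle 1: PE[1][0] → acc 1, east 1, south 1
  cycle 2: PE[0][0] → acc 24, east 0, south 0
  cycle 2: PE[1][0] → acc 17, east 8, south 2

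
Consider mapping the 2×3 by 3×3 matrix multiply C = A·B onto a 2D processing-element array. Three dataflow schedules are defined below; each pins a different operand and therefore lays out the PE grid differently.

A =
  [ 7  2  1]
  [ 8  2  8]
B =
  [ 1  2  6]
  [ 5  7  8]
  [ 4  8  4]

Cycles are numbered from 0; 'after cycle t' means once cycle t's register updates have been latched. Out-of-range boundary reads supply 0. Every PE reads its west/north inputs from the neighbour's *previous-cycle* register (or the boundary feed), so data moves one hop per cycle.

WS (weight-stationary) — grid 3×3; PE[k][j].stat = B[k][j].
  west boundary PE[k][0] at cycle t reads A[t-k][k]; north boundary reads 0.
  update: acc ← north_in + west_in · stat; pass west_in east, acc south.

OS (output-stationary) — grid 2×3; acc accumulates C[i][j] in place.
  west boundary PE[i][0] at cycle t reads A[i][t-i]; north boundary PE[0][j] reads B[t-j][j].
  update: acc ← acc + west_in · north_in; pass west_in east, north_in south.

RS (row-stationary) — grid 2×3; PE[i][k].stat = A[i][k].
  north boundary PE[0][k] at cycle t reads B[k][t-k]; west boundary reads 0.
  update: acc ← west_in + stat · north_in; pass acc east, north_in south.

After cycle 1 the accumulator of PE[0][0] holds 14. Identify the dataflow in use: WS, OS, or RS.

dataflow = RS

— WS: 3×3; PE[0][0] trace:
  cycle 0: PE[0][0] → acc 7, east 7, south 7
  cycle 1: PE[0][0] → acc 8, east 8, south 8
— OS: 2×3; PE[0][0] trace:
  cycle 0: PE[0][0] → acc 7, east 7, south 1
  cycle 1: PE[0][0] → acc 17, east 2, south 5
— RS: 2×3; PE[0][0] trace:
  cycle 0: PE[0][0] → acc 7, east 7, south 1
  cycle 1: PE[0][0] → acc 14, east 14, south 2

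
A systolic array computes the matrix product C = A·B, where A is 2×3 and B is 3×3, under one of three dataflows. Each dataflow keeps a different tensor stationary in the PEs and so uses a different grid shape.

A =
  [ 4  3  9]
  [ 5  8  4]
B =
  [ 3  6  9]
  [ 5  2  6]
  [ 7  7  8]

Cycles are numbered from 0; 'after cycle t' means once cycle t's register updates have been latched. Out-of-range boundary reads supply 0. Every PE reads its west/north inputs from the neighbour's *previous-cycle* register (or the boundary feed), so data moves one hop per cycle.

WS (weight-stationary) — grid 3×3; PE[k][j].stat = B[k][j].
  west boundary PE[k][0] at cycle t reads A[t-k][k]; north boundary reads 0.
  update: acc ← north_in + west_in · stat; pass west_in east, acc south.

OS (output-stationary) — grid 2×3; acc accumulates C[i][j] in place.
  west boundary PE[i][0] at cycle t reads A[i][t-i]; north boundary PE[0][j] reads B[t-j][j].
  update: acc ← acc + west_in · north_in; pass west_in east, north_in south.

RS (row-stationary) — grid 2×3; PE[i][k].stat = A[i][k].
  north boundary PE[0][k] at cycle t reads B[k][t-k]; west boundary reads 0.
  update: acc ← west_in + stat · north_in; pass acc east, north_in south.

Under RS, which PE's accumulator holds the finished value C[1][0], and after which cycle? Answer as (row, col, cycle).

(row, col, cycle) = (1, 2, 3)

Under RS, C[1][0] lands at PE[1][2]:
  after 0 — PE[1][2] acc=0, pass-E 0, pass-S 0
  after 1 — PE[1][2] acc=0, pass-E 0, pass-S 0
  after 2 — PE[1][2] acc=0, pass-E 0, pass-S 0
  after 3 — PE[1][2] acc=83, pass-E 83, pass-S 7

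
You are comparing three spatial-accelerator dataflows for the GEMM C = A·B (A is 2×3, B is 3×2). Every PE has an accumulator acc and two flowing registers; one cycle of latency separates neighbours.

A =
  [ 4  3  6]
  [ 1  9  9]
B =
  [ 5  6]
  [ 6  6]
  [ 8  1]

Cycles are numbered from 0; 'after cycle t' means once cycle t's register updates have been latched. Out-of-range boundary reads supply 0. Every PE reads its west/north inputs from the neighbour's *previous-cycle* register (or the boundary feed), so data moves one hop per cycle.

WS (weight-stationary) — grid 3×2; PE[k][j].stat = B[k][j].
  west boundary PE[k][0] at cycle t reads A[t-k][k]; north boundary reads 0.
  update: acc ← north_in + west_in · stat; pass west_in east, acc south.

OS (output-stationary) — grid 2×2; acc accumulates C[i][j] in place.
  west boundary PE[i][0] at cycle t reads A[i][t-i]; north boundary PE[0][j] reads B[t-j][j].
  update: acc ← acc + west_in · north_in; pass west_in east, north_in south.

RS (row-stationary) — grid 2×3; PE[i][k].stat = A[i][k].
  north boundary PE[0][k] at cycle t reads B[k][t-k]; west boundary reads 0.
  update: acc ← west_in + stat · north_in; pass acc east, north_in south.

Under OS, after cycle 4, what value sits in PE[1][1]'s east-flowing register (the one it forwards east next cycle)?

Tracing OS — 2×2 array, target PE[1][1]:
  @0  [0,1]  acc 0  |  →0  ↓0
  @0  [1,0]  acc 0  |  →0  ↓0
  @0  [1,1]  acc 0  |  →0  ↓0
  @1  [0,1]  acc 24  |  →4  ↓6
  @1  [1,0]  acc 5  |  →1  ↓5
  @1  [1,1]  acc 0  |  →0  ↓0
  @2  [0,1]  acc 42  |  →3  ↓6
  @2  [1,0]  acc 59  |  →9  ↓6
  @2  [1,1]  acc 6  |  →1  ↓6
  @3  [0,1]  acc 48  |  →6  ↓1
  @3  [1,0]  acc 131  |  →9  ↓8
  @3  [1,1]  acc 60  |  →9  ↓6
  @4  [0,1]  acc 48  |  →0  ↓0
  @4  [1,0]  acc 131  |  →0  ↓0
  @4  [1,1]  acc 69  |  →9  ↓1

register = 9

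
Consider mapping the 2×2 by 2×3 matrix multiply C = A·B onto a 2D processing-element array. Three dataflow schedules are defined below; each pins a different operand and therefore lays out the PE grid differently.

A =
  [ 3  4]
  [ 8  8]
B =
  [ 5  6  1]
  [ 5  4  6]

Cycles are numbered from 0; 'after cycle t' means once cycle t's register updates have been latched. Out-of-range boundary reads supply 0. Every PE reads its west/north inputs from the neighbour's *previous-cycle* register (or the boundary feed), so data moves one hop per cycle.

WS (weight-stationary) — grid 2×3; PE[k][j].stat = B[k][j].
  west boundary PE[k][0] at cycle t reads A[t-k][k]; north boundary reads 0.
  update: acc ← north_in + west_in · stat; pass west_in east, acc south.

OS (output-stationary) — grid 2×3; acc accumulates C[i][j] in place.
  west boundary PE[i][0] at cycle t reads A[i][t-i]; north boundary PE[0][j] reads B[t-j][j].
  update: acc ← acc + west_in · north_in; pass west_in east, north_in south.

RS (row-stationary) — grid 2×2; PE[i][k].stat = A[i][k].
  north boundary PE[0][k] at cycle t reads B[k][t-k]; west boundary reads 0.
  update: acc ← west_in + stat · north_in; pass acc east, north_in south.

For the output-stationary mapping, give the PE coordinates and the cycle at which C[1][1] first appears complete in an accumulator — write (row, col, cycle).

Under OS, C[1][1] lands at PE[1][1]:
  t=0 PE[1][1]: acc=0 h=0 v=0
  t=1 PE[1][1]: acc=0 h=0 v=0
  t=2 PE[1][1]: acc=48 h=8 v=6
  t=3 PE[1][1]: acc=80 h=8 v=4

(row, col, cycle) = (1, 1, 3)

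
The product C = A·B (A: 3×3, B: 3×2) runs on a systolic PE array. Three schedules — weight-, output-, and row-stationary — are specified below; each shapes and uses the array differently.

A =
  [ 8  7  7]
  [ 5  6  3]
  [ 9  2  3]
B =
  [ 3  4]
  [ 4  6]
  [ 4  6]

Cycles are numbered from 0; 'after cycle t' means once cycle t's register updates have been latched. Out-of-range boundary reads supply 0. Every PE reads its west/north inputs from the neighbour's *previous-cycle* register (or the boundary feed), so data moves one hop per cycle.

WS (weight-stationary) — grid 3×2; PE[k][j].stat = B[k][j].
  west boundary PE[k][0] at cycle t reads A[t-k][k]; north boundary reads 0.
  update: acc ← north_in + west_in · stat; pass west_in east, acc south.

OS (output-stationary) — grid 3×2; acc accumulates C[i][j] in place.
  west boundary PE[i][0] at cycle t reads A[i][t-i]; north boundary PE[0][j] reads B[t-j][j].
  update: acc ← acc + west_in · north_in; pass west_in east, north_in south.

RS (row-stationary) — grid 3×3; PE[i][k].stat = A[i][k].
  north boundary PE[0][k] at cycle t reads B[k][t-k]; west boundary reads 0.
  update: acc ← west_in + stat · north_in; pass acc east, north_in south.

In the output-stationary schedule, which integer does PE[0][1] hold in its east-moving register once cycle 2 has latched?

OS on a 3×2 grid — tracing PE[0][1] and its feeders:
  t=0 PE[0][0]: acc=24 h=8 v=3
  t=0 PE[0][1]: acc=0 h=0 v=0
  t=1 PE[0][0]: acc=52 h=7 v=4
  t=1 PE[0][1]: acc=32 h=8 v=4
  t=2 PE[0][0]: acc=80 h=7 v=4
  t=2 PE[0][1]: acc=74 h=7 v=6

register = 7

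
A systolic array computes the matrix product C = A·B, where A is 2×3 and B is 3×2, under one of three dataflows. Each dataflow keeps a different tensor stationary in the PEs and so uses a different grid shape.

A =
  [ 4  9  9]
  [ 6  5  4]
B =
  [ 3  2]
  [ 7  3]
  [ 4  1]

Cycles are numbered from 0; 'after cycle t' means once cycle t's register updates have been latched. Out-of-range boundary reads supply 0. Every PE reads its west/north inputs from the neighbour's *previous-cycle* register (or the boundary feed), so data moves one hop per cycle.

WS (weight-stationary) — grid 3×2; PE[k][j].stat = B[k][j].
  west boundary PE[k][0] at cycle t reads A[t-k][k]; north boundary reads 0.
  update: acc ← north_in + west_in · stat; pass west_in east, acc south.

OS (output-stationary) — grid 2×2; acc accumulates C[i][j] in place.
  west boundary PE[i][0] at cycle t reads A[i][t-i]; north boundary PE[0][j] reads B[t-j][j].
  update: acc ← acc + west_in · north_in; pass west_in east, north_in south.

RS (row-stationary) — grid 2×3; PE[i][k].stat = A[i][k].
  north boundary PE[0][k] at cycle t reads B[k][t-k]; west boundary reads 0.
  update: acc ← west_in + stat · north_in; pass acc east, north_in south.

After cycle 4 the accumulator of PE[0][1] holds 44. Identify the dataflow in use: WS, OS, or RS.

dataflow = OS

Under WS (3×2), PE[0][1]:
  cycle 0: PE[0][1] → acc 0, east 0, south 0
  cycle 1: PE[0][1] → acc 8, east 4, south 8
  cycle 2: PE[0][1] → acc 12, east 6, south 12
  cycle 3: PE[0][1] → acc 0, east 0, south 0
  cycle 4: PE[0][1] → acc 0, east 0, south 0
Under OS (2×2), PE[0][1]:
  cycle 0: PE[0][1] → acc 0, east 0, south 0
  cycle 1: PE[0][1] → acc 8, east 4, south 2
  cycle 2: PE[0][1] → acc 35, east 9, south 3
  cycle 3: PE[0][1] → acc 44, east 9, south 1
  cycle 4: PE[0][1] → acc 44, east 0, south 0
Under RS (2×3), PE[0][1]:
  cycle 0: PE[0][1] → acc 0, east 0, south 0
  cycle 1: PE[0][1] → acc 75, east 75, south 7
  cycle 2: PE[0][1] → acc 35, east 35, south 3
  cycle 3: PE[0][1] → acc 0, east 0, south 0
  cycle 4: PE[0][1] → acc 0, east 0, south 0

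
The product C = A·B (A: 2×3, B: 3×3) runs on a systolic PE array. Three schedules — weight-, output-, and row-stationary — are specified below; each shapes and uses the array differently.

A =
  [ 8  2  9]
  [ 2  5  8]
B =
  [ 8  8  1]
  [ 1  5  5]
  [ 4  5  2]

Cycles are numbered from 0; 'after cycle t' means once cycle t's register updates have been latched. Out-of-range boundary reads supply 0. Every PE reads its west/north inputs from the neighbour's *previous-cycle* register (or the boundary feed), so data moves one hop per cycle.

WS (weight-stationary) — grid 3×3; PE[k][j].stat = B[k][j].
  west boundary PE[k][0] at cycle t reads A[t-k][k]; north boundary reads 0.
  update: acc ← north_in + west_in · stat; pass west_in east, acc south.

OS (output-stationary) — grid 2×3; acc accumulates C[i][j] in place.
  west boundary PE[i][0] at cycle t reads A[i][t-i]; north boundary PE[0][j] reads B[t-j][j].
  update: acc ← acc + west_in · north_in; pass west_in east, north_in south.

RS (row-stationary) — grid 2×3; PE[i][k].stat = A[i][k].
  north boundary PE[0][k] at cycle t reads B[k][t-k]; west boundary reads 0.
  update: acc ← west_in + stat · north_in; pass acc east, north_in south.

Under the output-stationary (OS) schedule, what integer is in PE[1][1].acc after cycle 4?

OS 2×3: PE[1][1] cycle-by-cycle (with neighbour feeds):
  0: (0,1).acc=0  regs=<0,0>
  0: (1,0).acc=0  regs=<0,0>
  0: (1,1).acc=0  regs=<0,0>
  1: (0,1).acc=64  regs=<8,8>
  1: (1,0).acc=16  regs=<2,8>
  1: (1,1).acc=0  regs=<0,0>
  2: (0,1).acc=74  regs=<2,5>
  2: (1,0).acc=21  regs=<5,1>
  2: (1,1).acc=16  regs=<2,8>
  3: (0,1).acc=119  regs=<9,5>
  3: (1,0).acc=53  regs=<8,4>
  3: (1,1).acc=41  regs=<5,5>
  4: (0,1).acc=119  regs=<0,0>
  4: (1,0).acc=53  regs=<0,0>
  4: (1,1).acc=81  regs=<8,5>

PE[1][1].acc = 81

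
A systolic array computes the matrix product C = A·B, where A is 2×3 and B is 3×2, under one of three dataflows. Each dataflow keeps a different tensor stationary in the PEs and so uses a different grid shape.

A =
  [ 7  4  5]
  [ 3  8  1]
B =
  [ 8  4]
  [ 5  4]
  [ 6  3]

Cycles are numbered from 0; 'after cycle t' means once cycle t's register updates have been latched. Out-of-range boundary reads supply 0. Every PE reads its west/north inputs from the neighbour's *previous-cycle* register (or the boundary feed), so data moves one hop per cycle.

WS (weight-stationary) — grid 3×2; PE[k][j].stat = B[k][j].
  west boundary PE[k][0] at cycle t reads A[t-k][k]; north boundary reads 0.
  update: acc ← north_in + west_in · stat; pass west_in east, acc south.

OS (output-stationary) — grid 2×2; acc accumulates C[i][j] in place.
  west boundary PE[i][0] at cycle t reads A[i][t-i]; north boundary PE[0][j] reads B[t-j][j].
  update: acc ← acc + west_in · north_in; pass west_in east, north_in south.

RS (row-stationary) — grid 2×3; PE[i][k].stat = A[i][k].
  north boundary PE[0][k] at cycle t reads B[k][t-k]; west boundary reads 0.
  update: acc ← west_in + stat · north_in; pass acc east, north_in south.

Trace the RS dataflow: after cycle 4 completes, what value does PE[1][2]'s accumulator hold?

PE[1][2].acc = 47

Tracing RS — 2×3 array, target PE[1][2]:
  c0 r0c2: 0 / 0 / 0
  c0 r1c1: 0 / 0 / 0
  c0 r1c2: 0 / 0 / 0
  c1 r0c2: 0 / 0 / 0
  c1 r1c1: 0 / 0 / 0
  c1 r1c2: 0 / 0 / 0
  c2 r0c2: 106 / 106 / 6
  c2 r1c1: 64 / 64 / 5
  c2 r1c2: 0 / 0 / 0
  c3 r0c2: 59 / 59 / 3
  c3 r1c1: 44 / 44 / 4
  c3 r1c2: 70 / 70 / 6
  c4 r0c2: 0 / 0 / 0
  c4 r1c1: 0 / 0 / 0
  c4 r1c2: 47 / 47 / 3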